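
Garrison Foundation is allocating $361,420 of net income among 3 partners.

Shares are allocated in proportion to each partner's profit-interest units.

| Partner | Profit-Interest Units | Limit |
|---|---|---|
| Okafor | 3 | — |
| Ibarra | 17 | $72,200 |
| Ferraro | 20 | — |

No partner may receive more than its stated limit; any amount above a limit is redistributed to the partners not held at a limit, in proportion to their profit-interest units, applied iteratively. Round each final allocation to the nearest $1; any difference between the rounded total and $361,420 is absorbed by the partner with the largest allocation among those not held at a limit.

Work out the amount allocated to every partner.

Profit-interest units total: 40.
Unconstrained shares: Okafor 27,106.50; Ibarra 153,603.50; Ferraro 180,710.00.
Capped: Ibarra ($72,200); remaining pool $289,220 reallocated over remaining profit-interest units 23.
Shares after redistribution: Okafor 37,724.35 → $37,724; Ferraro 251,495.65 → $251,496.

Okafor: $37,724 · Ibarra: $72,200 · Ferraro: $251,496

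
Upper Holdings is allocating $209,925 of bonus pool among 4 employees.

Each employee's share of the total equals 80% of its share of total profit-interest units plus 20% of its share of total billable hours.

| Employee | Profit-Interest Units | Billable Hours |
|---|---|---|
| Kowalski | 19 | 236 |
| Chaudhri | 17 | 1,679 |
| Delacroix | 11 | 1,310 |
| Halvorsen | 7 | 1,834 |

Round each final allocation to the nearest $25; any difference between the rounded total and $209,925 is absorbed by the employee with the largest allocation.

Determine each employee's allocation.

Totals — profit-interest units 54, billable hours 5,059.
Blended shares (80% profit-interest units + 20% billable hours): Kowalski 0.2908; Chaudhri 0.3182; Delacroix 0.2148; Halvorsen 0.1762.
Raw shares: Kowalski 61,048.58; Chaudhri 66,804.14; Delacroix 45,081.78; Halvorsen 36,990.50.
Rounded to nearest $25: Kowalski $61,050; Chaudhri $66,800; Delacroix $45,075; Halvorsen $37,000. Sum = $209,925.
No rounding difference to absorb.

Kowalski: $61,050 · Chaudhri: $66,800 · Delacroix: $45,075 · Halvorsen: $37,000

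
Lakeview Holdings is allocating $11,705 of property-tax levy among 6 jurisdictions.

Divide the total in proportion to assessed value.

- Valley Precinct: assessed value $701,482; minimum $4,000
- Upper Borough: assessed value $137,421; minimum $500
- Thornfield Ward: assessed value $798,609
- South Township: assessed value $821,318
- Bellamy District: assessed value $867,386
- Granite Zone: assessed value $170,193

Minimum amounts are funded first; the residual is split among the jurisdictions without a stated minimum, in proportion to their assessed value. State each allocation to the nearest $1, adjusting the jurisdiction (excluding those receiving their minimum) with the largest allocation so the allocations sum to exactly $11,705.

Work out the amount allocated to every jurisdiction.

Valley Precinct: $4,000 | Upper Borough: $500 | Thornfield Ward: $2,165 | South Township: $2,227 | Bellamy District: $2,352 | Granite Zone: $461

Minimums first: Valley Precinct $4,000; Upper Borough $500. Remaining pool $7,205.
Remaining pool split over remaining assessed value 2,657,506: Thornfield Ward 2,165.18 → $2,165; South Township 2,226.75 → $2,227; Bellamy District 2,351.65 → $2,352; Granite Zone 461.43 → $461.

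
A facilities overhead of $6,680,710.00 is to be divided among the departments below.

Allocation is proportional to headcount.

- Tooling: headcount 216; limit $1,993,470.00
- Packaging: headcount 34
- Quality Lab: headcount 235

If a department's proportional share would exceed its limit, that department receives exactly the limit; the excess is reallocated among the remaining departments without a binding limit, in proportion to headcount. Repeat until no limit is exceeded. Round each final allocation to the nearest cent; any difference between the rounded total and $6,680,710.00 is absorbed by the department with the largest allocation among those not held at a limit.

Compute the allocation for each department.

Combined headcount = 485.
Unconstrained shares: Tooling 2,975,326.5155; Packaging 468,338.4330; Quality Lab 3,237,045.0515.
Cap binds for Tooling ($1,993,470.00); balance $4,687,240.00 reallocated over remaining headcount 269.
Remaining shares: Packaging 592,439.2565 → $592,439.26; Quality Lab 4,094,800.7435 → $4,094,800.74.

Tooling: $1,993,470.00; Packaging: $592,439.26; Quality Lab: $4,094,800.74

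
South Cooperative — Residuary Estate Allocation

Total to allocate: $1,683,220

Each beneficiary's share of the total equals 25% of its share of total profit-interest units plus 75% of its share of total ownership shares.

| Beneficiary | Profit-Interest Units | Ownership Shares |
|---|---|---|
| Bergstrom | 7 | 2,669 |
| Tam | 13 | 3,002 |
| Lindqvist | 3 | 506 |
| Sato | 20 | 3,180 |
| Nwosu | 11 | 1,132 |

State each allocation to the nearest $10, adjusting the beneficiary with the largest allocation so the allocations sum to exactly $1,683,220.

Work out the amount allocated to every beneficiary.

Bergstrom: $375,780; Tam: $462,610; Lindqvist: $84,280; Sato: $538,590; Nwosu: $221,960

Profit-interest units total 54; ownership shares total 10,489.
Composite weights (25% profit-interest units + 75% ownership shares): Bergstrom 0.2233; Tam 0.2748; Lindqvist 0.0501; Sato 0.3200; Nwosu 0.1319.
Raw shares: Bergstrom 375,779.19; Tam 462,613.88; Lindqvist 84,278.24; Sato 538,586.06; Nwosu 221,962.63.
After rounding ($10): Bergstrom $375,780; Tam $462,610; Lindqvist $84,280; Sato $538,590; Nwosu $221,960. Sum = $1,683,220.
Sum already equals the total — no adjustment.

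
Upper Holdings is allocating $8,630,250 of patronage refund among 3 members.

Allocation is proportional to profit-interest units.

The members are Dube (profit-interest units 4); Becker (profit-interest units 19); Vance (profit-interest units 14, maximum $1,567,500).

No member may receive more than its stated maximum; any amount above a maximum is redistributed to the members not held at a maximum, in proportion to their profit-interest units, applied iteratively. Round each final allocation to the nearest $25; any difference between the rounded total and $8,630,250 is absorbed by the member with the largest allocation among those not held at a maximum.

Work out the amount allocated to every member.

Profit-interest units total: 37.
Unconstrained shares: Dube 933,000.00; Becker 4,431,750.00; Vance 3,265,500.00.
Capped: Vance ($1,567,500); balance $7,062,750 reallocated over remaining profit-interest units 23.
Redistributed shares: Dube 1,228,304.35 → $1,228,300; Becker 5,834,445.65 → $5,834,450.

Dube: $1,228,300 | Becker: $5,834,450 | Vance: $1,567,500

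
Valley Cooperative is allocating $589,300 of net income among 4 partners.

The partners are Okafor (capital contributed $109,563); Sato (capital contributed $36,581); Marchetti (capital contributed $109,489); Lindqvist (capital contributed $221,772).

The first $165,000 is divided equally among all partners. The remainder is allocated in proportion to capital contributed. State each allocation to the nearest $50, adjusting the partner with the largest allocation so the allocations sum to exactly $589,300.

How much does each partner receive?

First tranche $165,000 split equally: $41,250 each.
Remainder $424,300 by capital contributed (total 477,405): Okafor 97,375.56 → $97,400; Sato 32,511.85 → $32,500; Marchetti 97,309.80 → $97,300; Lindqvist 197,102.79 → $197,100.
Totals: Okafor $41,250 + $97,400 = $138,650; Sato $41,250 + $32,500 = $73,750; Marchetti $41,250 + $97,300 = $138,550; Lindqvist $41,250 + $197,100 = $238,350.

Okafor: $138,650 · Sato: $73,750 · Marchetti: $138,550 · Lindqvist: $238,350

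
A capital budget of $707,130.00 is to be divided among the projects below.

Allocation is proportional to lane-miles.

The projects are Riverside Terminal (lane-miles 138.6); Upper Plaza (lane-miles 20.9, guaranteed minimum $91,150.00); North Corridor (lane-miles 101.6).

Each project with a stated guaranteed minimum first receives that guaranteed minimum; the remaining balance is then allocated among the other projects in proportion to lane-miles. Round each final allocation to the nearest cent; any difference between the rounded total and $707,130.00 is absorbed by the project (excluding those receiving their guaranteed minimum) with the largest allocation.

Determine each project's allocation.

Guaranteed amounts: Upper Plaza $91,150.00. Remaining pool $615,980.00.
Remaining pool split over remaining lane-miles 240.2: Riverside Terminal 355,432.2565 → $355,432.26; North Corridor 260,547.7435 → $260,547.74.

Riverside Terminal: $355,432.26 · Upper Plaza: $91,150.00 · North Corridor: $260,547.74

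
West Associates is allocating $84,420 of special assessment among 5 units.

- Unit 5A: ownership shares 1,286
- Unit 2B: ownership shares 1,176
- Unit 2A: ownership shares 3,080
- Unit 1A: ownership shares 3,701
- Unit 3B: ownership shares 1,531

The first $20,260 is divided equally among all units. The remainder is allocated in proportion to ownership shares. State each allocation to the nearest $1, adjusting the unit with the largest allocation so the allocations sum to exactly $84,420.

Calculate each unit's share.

Equal tier: $20,260 ÷ 5 = $4,052 apiece.
Remainder $64,160 by ownership shares (total 10,774): Unit 5A 7,658.23 → $7,658; Unit 2B 7,003.17 → $7,003; Unit 2A 18,341.64 → $18,342; Unit 1A 22,039.74 → $22,040; Unit 3B 9,117.22 → $9,117.
Totals: Unit 5A $4,052 + $7,658 = $11,710; Unit 2B $4,052 + $7,003 = $11,055; Unit 2A $4,052 + $18,342 = $22,394; Unit 1A $4,052 + $22,040 = $26,092; Unit 3B $4,052 + $9,117 = $13,169.

Unit 5A: $11,710 · Unit 2B: $11,055 · Unit 2A: $22,394 · Unit 1A: $26,092 · Unit 3B: $13,169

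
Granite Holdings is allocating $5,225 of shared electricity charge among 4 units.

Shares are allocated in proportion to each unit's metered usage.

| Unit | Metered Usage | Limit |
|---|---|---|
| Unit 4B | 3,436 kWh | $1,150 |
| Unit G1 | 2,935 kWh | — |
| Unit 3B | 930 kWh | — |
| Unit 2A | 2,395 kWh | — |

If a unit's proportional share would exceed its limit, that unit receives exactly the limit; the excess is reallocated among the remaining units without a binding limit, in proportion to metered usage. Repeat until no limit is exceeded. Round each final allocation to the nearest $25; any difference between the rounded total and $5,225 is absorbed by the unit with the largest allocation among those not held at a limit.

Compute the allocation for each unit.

Unit 4B: $1,150; Unit G1: $1,925; Unit 3B: $600; Unit 2A: $1,550

Total metered usage = 9,696.
Proportional shares (ignoring caps): Unit 4B 1,851.60; Unit G1 1,581.62; Unit 3B 501.16; Unit 2A 1,290.62.
Held at cap: Unit 4B ($1,150); balance $4,075 reallocated over remaining metered usage 6,260.
Remaining shares: Unit G1 1,910.56 → $1,900; Unit 3B 605.39 → $600; Unit 2A 1,559.05 → $1,550.
Rounding difference +$25 applied to Unit G1 → $1,925.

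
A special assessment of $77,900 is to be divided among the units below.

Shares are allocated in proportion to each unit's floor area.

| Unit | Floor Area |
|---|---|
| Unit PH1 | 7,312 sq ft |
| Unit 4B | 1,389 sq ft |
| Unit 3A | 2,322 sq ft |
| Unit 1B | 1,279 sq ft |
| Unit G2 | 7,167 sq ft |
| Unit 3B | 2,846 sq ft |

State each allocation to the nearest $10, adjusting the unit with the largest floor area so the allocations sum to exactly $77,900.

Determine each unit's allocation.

Total floor area = 22,315.
Proportional shares: Unit PH1 7,312/22,315 × $77,900 = 25,525.65; Unit 4B 1,389/22,315 × $77,900 = 4,848.90; Unit 3A 2,322/22,315 × $77,900 = 8,105.93; Unit 1B 1,279/22,315 × $77,900 = 4,464.89; Unit G2 7,167/22,315 × $77,900 = 25,019.46; Unit 3B 2,846/22,315 × $77,900 = 9,935.17.
After rounding ($10): Unit PH1 $25,530; Unit 4B $4,850; Unit 3A $8,110; Unit 1B $4,460; Unit G2 $25,020; Unit 3B $9,940. Sum = $77,910.
Difference $77,900 − $77,910 = −$10 applied to largest floor area (Unit PH1): Unit PH1 becomes $25,520.

Unit PH1: $25,520 · Unit 4B: $4,850 · Unit 3A: $8,110 · Unit 1B: $4,460 · Unit G2: $25,020 · Unit 3B: $9,940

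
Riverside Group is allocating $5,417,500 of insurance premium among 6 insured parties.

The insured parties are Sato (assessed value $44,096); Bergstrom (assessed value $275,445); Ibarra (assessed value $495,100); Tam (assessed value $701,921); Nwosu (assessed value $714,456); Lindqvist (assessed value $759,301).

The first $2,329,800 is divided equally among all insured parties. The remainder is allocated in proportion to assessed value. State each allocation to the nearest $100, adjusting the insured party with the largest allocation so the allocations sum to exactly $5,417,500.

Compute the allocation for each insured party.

Equal tier: $2,329,800 ÷ 6 = $388,300 apiece.
Remainder $3,087,700 by assessed value (total 2,990,319): Sato 45,532.00 → $45,500; Bergstrom 284,414.98 → $284,400; Ibarra 511,223.14 → $511,200; Tam 724,779.35 → $724,800; Nwosu 737,722.56 → $737,700; Lindqvist 784,027.96 → $784,000.
Rounding difference +$100 on remainder applied to Lindqvist.
Totals: Sato $388,300 + $45,500 = $433,800; Bergstrom $388,300 + $284,400 = $672,700; Ibarra $388,300 + $511,200 = $899,500; Tam $388,300 + $724,800 = $1,113,100; Nwosu $388,300 + $737,700 = $1,126,000; Lindqvist $388,300 + $784,100 = $1,172,400.

Sato: $433,800 | Bergstrom: $672,700 | Ibarra: $899,500 | Tam: $1,113,100 | Nwosu: $1,126,000 | Lindqvist: $1,172,400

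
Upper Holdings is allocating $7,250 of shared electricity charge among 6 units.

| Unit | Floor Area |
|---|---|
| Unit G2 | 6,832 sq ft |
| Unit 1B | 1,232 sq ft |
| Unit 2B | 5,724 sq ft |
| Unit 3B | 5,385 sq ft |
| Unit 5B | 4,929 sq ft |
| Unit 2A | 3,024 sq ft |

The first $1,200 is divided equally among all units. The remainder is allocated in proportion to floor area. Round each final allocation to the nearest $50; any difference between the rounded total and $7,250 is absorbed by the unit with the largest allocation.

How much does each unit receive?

Unit G2: $1,750 | Unit 1B: $450 | Unit 2B: $1,500 | Unit 3B: $1,400 | Unit 5B: $1,300 | Unit 2A: $850

First tranche $1,200 split equally: $200 each.
Remainder $6,050 by floor area (total 27,126): Unit G2 1,523.76 → $1,500; Unit 1B 274.78 → $250; Unit 2B 1,276.64 → $1,300; Unit 3B 1,201.03 → $1,200; Unit 5B 1,099.33 → $1,100; Unit 2A 674.45 → $650.
Rounding difference +$50 on remainder applied to Unit G2.
Totals: Unit G2 $200 + $1,550 = $1,750; Unit 1B $200 + $250 = $450; Unit 2B $200 + $1,300 = $1,500; Unit 3B $200 + $1,200 = $1,400; Unit 5B $200 + $1,100 = $1,300; Unit 2A $200 + $650 = $850.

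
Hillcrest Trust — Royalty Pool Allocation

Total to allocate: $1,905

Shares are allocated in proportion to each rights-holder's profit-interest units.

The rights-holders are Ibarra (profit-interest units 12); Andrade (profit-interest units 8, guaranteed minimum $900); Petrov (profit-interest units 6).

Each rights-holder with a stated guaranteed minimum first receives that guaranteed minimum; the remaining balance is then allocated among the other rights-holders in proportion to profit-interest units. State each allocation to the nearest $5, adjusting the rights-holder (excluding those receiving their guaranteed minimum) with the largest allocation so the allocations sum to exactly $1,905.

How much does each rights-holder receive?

Guaranteed amounts: Andrade $900. Remaining pool $1,005.
Remaining pool split over remaining profit-interest units 18: Ibarra 670.00 → $670; Petrov 335.00 → $335.

Ibarra: $670 | Andrade: $900 | Petrov: $335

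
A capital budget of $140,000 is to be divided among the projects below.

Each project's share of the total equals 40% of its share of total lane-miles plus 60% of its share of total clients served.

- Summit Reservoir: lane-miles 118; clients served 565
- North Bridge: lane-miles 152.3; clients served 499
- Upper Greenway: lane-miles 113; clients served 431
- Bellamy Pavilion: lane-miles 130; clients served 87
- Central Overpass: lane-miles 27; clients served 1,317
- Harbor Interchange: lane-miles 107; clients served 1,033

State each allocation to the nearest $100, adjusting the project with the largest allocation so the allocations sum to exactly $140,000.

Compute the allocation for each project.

Summit Reservoir: $22,300 · North Bridge: $23,800 · Upper Greenway: $19,000 · Bellamy Pavilion: $13,100 · Central Overpass: $30,500 · Harbor Interchange: $31,300

Lane-miles total 647.3; clients served total 3,932.
Combined weights (40% lane-miles + 60% clients served): Summit Reservoir 0.1591; North Bridge 0.1703; Upper Greenway 0.1356; Bellamy Pavilion 0.0936; Central Overpass 0.2177; Harbor Interchange 0.2238.
Proportional shares: Summit Reservoir 22,278.75; North Bridge 23,836.19; Upper Greenway 18,983.52; Bellamy Pavilion 13,105.31; Central Overpass 30,471.16; Harbor Interchange 31,325.07.
After rounding ($100): Summit Reservoir $22,300; North Bridge $23,800; Upper Greenway $19,000; Bellamy Pavilion $13,100; Central Overpass $30,500; Harbor Interchange $31,300. Sum = $140,000.
Sum already equals the total — no adjustment.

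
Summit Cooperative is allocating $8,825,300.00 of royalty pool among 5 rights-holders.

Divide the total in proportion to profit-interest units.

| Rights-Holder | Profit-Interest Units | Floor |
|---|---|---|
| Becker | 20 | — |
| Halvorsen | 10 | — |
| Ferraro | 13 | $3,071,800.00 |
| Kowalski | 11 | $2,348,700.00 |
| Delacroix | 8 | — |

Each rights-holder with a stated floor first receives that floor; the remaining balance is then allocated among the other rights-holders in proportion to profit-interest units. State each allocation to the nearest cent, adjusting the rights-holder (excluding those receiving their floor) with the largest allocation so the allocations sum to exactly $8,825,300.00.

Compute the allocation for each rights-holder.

Fund the minimums — Ferraro $3,071,800.00; Kowalski $2,348,700.00. Remaining pool $3,404,800.00.
Remaining pool split over remaining profit-interest units 38: Becker 1,792,000.0000 → $1,792,000.00; Halvorsen 896,000.0000 → $896,000.00; Delacroix 716,800.0000 → $716,800.00.

Becker: $1,792,000.00 | Halvorsen: $896,000.00 | Ferraro: $3,071,800.00 | Kowalski: $2,348,700.00 | Delacroix: $716,800.00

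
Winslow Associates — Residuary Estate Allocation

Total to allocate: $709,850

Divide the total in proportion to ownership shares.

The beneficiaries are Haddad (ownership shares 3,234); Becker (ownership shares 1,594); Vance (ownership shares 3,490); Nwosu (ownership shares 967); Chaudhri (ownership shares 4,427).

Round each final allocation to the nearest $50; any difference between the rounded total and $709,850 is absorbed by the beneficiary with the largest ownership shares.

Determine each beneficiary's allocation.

Haddad: $167,400 · Becker: $82,500 · Vance: $180,650 · Nwosu: $50,050 · Chaudhri: $229,250

Total ownership shares = 13,712.
Pro-rata amounts: Haddad 3,234/13,712 × $709,850 = 167,419.41; Becker 1,594/13,712 × $709,850 = 82,519.03; Vance 3,490/13,712 × $709,850 = 180,672.15; Nwosu 967/13,712 × $709,850 = 50,060.16; Chaudhri 4,427/13,712 × $709,850 = 229,179.26.
Rounded to nearest $50: Haddad $167,400; Becker $82,500; Vance $180,650; Nwosu $50,050; Chaudhri $229,200. Sum = $709,800.
Difference $709,850 − $709,800 = +$50 applied to largest ownership shares (Chaudhri): Chaudhri becomes $229,250.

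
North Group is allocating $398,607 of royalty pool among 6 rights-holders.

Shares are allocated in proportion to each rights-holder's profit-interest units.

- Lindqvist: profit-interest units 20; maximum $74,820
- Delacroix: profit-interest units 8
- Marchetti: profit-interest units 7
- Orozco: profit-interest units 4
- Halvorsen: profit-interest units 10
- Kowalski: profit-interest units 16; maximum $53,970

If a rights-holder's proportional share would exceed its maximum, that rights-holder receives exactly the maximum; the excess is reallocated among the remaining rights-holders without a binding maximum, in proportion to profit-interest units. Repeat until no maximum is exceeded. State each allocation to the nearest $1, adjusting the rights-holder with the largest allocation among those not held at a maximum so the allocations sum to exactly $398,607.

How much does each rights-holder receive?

Lindqvist: $74,820 · Delacroix: $74,432 · Marchetti: $65,128 · Orozco: $37,216 · Halvorsen: $93,041 · Kowalski: $53,970

Profit-interest units total: 65.
Pro-rata shares before constraints: Lindqvist 122,648.31; Delacroix 49,059.32; Marchetti 42,926.91; Orozco 24,529.66; Halvorsen 61,324.15; Kowalski 98,118.65.
Cap binds for Lindqvist ($74,820), Kowalski ($53,970); residual $269,817 reallocated over remaining profit-interest units 29.
Remaining shares: Delacroix 74,432.28 → $74,432; Marchetti 65,128.24 → $65,128; Orozco 37,216.14 → $37,216; Halvorsen 93,040.34 → $93,040.
Rounding difference +$1 applied to Halvorsen → $93,041.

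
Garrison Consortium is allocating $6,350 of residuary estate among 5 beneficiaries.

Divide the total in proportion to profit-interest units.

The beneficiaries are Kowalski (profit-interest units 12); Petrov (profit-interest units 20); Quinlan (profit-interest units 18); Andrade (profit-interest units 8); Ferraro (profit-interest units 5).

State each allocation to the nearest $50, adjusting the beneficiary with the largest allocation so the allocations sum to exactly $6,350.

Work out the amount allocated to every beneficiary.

Kowalski: $1,200; Petrov: $2,050; Quinlan: $1,800; Andrade: $800; Ferraro: $500

Total profit-interest units = 63.
Unrounded shares: Kowalski 12/63 × $6,350 = 1,209.52; Petrov 20/63 × $6,350 = 2,015.87; Quinlan 18/63 × $6,350 = 1,814.29; Andrade 8/63 × $6,350 = 806.35; Ferraro 5/63 × $6,350 = 503.97.
At nearest $50: Kowalski $1,200; Petrov $2,000; Quinlan $1,800; Andrade $800; Ferraro $500. Sum = $6,300.
Difference $6,350 − $6,300 = +$50 applied to largest allocation (Petrov): Petrov becomes $2,050.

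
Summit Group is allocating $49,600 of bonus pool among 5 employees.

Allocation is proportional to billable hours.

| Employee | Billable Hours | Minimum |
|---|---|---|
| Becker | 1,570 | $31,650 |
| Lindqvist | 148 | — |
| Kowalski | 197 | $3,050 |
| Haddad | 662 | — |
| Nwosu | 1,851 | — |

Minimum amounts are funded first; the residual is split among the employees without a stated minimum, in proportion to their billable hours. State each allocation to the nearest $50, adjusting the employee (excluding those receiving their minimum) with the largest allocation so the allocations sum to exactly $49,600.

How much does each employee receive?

Becker: $31,650 | Lindqvist: $850 | Kowalski: $3,050 | Haddad: $3,700 | Nwosu: $10,350

Minimums first: Becker $31,650; Kowalski $3,050. Remaining pool $14,900.
Remaining pool split over remaining billable hours 2,661: Lindqvist 828.71 → $850; Haddad 3,706.80 → $3,700; Nwosu 10,364.49 → $10,350.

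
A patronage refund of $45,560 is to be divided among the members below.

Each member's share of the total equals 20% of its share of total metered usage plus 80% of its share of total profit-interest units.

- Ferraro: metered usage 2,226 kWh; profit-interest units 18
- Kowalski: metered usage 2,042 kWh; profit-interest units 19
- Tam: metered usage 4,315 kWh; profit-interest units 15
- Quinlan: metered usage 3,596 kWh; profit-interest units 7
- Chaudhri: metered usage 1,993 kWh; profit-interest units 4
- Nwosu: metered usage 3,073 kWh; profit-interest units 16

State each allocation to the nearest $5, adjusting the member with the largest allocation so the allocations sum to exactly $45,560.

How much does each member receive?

Ferraro: $9,480 | Kowalski: $9,845 | Tam: $9,200 | Quinlan: $5,130 | Chaudhri: $2,900 | Nwosu: $9,005

Metered usage total 17,245; profit-interest units total 79.
Combined weights (20% metered usage + 80% profit-interest units): Ferraro 0.2081; Kowalski 0.2161; Tam 0.2019; Quinlan 0.1126; Chaudhri 0.0636; Nwosu 0.1977.
Raw shares: Ferraro 9,480.79; Kowalski 9,844.94; Tam 9,200.49; Quinlan 5,129.64; Chaudhri 2,898.54; Nwosu 9,005.60.
After rounding ($5): Ferraro $9,480; Kowalski $9,845; Tam $9,200; Quinlan $5,130; Chaudhri $2,900; Nwosu $9,005. Sum = $45,560.
Sum already equals the total — no adjustment.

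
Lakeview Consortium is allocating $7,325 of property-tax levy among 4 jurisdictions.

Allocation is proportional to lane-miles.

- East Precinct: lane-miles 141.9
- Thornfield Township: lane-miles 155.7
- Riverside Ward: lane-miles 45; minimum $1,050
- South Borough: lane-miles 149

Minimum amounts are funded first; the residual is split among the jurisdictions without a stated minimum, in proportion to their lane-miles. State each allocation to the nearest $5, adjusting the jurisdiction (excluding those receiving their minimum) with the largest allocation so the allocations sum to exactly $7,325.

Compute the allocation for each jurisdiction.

Minimums first: Riverside Ward $1,050. Residual $6,275.
Residual split over remaining lane-miles 446.6: East Precinct 1,993.78 → $1,995; Thornfield Township 2,187.68 → $2,190; South Borough 2,093.54 → $2,095.
Rounding difference −$5 applied to Thornfield Township → $2,185.

East Precinct: $1,995 · Thornfield Township: $2,185 · Riverside Ward: $1,050 · South Borough: $2,095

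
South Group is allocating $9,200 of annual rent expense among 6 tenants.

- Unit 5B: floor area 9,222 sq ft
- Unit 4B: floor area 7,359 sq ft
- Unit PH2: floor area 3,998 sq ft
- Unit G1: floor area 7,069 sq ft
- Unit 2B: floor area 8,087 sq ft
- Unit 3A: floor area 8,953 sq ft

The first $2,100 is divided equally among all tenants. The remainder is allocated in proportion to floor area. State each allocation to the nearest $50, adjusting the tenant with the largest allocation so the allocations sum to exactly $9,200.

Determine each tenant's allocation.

Unit 5B: $1,850 · Unit 4B: $1,500 · Unit PH2: $1,000 · Unit G1: $1,450 · Unit 2B: $1,650 · Unit 3A: $1,750

$2,100 shared equally gives $350 per tenant.
Remainder $7,100 by floor area (total 44,688): Unit 5B 1,465.19 → $1,450; Unit 4B 1,169.19 → $1,150; Unit PH2 635.20 → $650; Unit G1 1,123.12 → $1,100; Unit 2B 1,284.86 → $1,300; Unit 3A 1,422.45 → $1,400.
Rounding difference +$50 on remainder applied to Unit 5B.
Totals: Unit 5B $350 + $1,500 = $1,850; Unit 4B $350 + $1,150 = $1,500; Unit PH2 $350 + $650 = $1,000; Unit G1 $350 + $1,100 = $1,450; Unit 2B $350 + $1,300 = $1,650; Unit 3A $350 + $1,400 = $1,750.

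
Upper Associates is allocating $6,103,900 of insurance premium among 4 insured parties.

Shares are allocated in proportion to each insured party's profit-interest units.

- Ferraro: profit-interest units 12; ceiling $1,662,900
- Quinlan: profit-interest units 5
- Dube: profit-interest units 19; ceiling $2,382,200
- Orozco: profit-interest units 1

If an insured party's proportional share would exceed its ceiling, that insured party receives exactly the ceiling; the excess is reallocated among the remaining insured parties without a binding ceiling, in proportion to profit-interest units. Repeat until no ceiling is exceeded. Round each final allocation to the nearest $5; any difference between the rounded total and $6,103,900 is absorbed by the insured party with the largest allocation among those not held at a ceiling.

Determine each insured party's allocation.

Sum of profit-interest units: 37.
Unconstrained shares: Ferraro 1,979,643.24; Quinlan 824,851.35; Dube 3,134,435.14; Orozco 164,970.27.
Capped: Ferraro ($1,662,900), Dube ($2,382,200); remaining pool $2,058,800 reallocated over remaining profit-interest units 6.
Redistributed shares: Quinlan 1,715,666.67 → $1,715,665; Orozco 343,133.33 → $343,135.

Ferraro: $1,662,900 | Quinlan: $1,715,665 | Dube: $2,382,200 | Orozco: $343,135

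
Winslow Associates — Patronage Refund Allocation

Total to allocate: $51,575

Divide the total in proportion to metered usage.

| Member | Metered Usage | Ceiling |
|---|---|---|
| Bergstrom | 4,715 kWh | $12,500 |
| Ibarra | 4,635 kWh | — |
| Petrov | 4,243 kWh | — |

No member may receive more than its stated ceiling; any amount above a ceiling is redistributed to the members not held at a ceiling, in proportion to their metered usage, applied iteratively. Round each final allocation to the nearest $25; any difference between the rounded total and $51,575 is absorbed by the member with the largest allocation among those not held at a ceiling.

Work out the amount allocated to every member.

Metered usage total: 13,593.
Unconstrained shares: Bergstrom 17,889.81; Ibarra 17,586.27; Petrov 16,098.93.
Capped: Bergstrom ($12,500); remaining pool $39,075 reallocated over remaining metered usage 8,878.
Redistributed shares: Ibarra 20,400.16 → $20,400; Petrov 18,674.84 → $18,675.

Bergstrom: $12,500 | Ibarra: $20,400 | Petrov: $18,675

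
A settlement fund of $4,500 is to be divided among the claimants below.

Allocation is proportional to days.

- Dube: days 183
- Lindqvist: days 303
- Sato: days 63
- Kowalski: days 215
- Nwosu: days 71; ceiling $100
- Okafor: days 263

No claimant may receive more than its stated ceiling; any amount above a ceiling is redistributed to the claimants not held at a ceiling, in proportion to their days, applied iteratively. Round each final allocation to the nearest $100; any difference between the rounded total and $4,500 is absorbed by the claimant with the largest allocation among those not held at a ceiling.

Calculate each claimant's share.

Total days = 1,098.
Pro-rata shares before constraints: Dube 750.00; Lindqvist 1,241.80; Sato 258.20; Kowalski 881.15; Nwosu 290.98; Okafor 1,077.87.
Cap binds for Nwosu ($100); balance $4,400 reallocated over remaining days 1,027.
Shares after redistribution: Dube 784.03 → $800; Lindqvist 1,298.15 → $1,300; Sato 269.91 → $300; Kowalski 921.13 → $900; Okafor 1,126.78 → $1,100.

Dube: $800; Lindqvist: $1,300; Sato: $300; Kowalski: $900; Nwosu: $100; Okafor: $1,100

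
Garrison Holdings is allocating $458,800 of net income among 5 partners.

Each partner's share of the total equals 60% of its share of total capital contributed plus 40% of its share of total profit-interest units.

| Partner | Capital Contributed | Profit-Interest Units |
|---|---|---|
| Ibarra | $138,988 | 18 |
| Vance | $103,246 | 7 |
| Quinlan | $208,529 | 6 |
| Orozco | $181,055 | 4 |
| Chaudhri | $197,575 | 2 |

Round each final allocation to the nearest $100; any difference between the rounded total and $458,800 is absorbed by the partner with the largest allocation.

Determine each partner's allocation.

Capital contributed total 829,393; profit-interest units total 37.
Composite weights (60% capital contributed + 40% profit-interest units): Ibarra 0.2951; Vance 0.1504; Quinlan 0.2157; Orozco 0.1742; Chaudhri 0.1646.
Unrounded shares: Ibarra 135,410.87; Vance 68,987.90; Quinlan 98,971.90; Orozco 79,933.13; Chaudhri 75,496.21.
At nearest $100: Ibarra $135,400; Vance $69,000; Quinlan $99,000; Orozco $79,900; Chaudhri $75,500. Sum = $458,800.
No rounding difference to absorb.

Ibarra: $135,400; Vance: $69,000; Quinlan: $99,000; Orozco: $79,900; Chaudhri: $75,500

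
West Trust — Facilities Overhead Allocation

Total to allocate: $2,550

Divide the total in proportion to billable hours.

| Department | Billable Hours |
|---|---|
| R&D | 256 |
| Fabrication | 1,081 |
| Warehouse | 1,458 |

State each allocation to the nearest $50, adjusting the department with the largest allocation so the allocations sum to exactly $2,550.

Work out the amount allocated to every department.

R&D: $250; Fabrication: $1,000; Warehouse: $1,300

Total billable hours = 2,795.
Proportional shares: R&D 256/2,795 × $2,550 = 233.56; Fabrication 1,081/2,795 × $2,550 = 986.24; Warehouse 1,458/2,795 × $2,550 = 1,330.20.
Rounded to nearest $50: R&D $250; Fabrication $1,000; Warehouse $1,350. Sum = $2,600.
Difference $2,550 − $2,600 = −$50 applied to largest allocation (Warehouse): Warehouse becomes $1,300.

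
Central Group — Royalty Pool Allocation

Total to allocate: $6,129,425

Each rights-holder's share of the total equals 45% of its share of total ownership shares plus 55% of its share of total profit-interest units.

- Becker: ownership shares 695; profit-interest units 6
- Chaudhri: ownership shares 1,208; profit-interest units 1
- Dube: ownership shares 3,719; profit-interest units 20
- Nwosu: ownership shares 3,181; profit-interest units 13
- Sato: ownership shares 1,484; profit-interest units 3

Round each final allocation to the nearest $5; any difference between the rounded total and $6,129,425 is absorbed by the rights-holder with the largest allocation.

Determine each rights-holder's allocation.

Becker: $656,745 | Chaudhri: $402,300 | Dube: $2,565,165 | Nwosu: $1,872,115 | Sato: $633,100

Totals — ownership shares 10,287, profit-interest units 43.
Blended shares (45% ownership shares + 55% profit-interest units): Becker 0.1071; Chaudhri 0.0656; Dube 0.4185; Nwosu 0.3054; Sato 0.1033.
Raw shares: Becker 656,747.27; Chaudhri 402,299.25; Dube 2,565,163.55; Nwosu 1,872,112.89; Sato 633,102.05.
At nearest $5: Becker $656,745; Chaudhri $402,300; Dube $2,565,165; Nwosu $1,872,115; Sato $633,100. Sum = $6,129,425.
No rounding difference to absorb.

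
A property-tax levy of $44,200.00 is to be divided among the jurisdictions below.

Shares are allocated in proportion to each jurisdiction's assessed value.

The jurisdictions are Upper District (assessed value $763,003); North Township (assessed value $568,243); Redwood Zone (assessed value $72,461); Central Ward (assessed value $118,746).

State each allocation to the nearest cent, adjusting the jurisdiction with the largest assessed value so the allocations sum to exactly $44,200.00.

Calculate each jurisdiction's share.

Upper District: $22,151.58 · North Township: $16,497.28 · Redwood Zone: $2,103.69 · Central Ward: $3,447.45

Assessed value total: 763,003 + 568,243 + 72,461 + 118,746 = 1,522,453.
Unrounded shares: Upper District 22,151.5755; North Township 16,497.2847; Redwood Zone 2,103.6946; Central Ward 3,447.4451.
At nearest cent: Upper District $22,151.58; North Township $16,497.28; Redwood Zone $2,103.69; Central Ward $3,447.45. Sum = $44,200.00.
Rounded total matches; no reconciliation needed.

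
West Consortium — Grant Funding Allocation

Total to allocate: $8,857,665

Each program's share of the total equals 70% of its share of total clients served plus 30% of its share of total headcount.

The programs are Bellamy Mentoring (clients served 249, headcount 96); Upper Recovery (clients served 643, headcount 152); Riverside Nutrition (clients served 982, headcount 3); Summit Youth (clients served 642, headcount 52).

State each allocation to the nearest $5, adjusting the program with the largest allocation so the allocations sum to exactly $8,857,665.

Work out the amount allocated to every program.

Totals — clients served 2,516, headcount 303.
Blended shares (70% clients served + 30% headcount): Bellamy Mentoring 0.1643; Upper Recovery 0.3294; Riverside Nutrition 0.2762; Summit Youth 0.2301.
Raw shares: Bellamy Mentoring 1,455,545.85; Upper Recovery 2,917,627.35; Riverside Nutrition 2,446,325.37; Summit Youth 2,038,166.44.
At nearest $5: Bellamy Mentoring $1,455,545; Upper Recovery $2,917,625; Riverside Nutrition $2,446,325; Summit Youth $2,038,165. Sum = $8,857,660.
Difference $8,857,665 − $8,857,660 = +$5 applied to largest allocation (Upper Recovery): Upper Recovery becomes $2,917,630.

Bellamy Mentoring: $1,455,545; Upper Recovery: $2,917,630; Riverside Nutrition: $2,446,325; Summit Youth: $2,038,165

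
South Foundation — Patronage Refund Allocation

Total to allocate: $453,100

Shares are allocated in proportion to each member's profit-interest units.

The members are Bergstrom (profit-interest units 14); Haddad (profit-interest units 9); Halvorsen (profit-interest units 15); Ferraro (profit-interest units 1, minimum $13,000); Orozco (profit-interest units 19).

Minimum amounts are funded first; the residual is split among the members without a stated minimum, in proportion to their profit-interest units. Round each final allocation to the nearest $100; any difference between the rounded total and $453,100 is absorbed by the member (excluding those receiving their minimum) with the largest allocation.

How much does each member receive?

Minimums first: Ferraro $13,000. Remaining pool $440,100.
Remaining pool split over remaining profit-interest units 57: Bergstrom 108,094.74 → $108,100; Haddad 69,489.47 → $69,500; Halvorsen 115,815.79 → $115,800; Orozco 146,700.00 → $146,700.

Bergstrom: $108,100 · Haddad: $69,500 · Halvorsen: $115,800 · Ferraro: $13,000 · Orozco: $146,700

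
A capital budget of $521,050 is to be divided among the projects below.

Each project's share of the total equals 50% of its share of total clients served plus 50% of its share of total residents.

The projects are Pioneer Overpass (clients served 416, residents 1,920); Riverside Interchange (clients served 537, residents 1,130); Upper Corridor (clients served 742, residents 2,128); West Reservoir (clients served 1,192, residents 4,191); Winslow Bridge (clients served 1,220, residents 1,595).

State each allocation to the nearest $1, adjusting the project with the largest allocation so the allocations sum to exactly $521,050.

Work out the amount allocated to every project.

Totals — clients served 4,107, residents 10,964.
Blended shares (50% clients served + 50% residents): Pioneer Overpass 0.1382; Riverside Interchange 0.1169; Upper Corridor 0.1874; West Reservoir 0.3362; Winslow Bridge 0.2213.
Pro-rata amounts: Pioneer Overpass 72,011.47; Riverside Interchange 60,915.16; Upper Corridor 97,633.54; West Reservoir 175,199.72; Winslow Bridge 115,290.11.
At nearest $1: Pioneer Overpass $72,011; Riverside Interchange $60,915; Upper Corridor $97,634; West Reservoir $175,200; Winslow Bridge $115,290. Sum = $521,050.
No rounding difference to absorb.

Pioneer Overpass: $72,011 · Riverside Interchange: $60,915 · Upper Corridor: $97,634 · West Reservoir: $175,200 · Winslow Bridge: $115,290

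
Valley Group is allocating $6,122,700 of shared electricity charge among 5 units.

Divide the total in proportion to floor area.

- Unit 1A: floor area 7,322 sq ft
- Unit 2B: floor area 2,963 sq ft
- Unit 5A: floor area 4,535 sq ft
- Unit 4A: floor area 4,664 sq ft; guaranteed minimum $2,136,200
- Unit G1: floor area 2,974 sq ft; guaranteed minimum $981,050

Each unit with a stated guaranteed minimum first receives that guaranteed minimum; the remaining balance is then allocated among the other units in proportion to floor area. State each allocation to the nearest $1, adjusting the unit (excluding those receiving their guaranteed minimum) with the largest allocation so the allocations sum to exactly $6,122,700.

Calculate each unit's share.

Guaranteed amounts: Unit 4A $2,136,200; Unit G1 $981,050. Balance $3,005,450.
Balance split over remaining floor area 14,820: Unit 1A 1,484,878.87 → $1,484,879; Unit 2B 600,887.20 → $600,887; Unit 5A 919,683.92 → $919,684.

Unit 1A: $1,484,879 · Unit 2B: $600,887 · Unit 5A: $919,684 · Unit 4A: $2,136,200 · Unit G1: $981,050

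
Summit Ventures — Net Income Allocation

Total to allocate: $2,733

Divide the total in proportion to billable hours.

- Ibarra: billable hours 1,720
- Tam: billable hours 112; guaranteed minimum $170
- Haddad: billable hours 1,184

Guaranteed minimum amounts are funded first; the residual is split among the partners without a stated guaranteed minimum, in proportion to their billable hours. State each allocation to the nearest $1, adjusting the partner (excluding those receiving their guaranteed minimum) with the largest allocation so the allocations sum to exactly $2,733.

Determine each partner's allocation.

Ibarra: $1,518 · Tam: $170 · Haddad: $1,045

Fund the minimums — Tam $170. Remaining pool $2,563.
Remaining pool split over remaining billable hours 2,904: Ibarra 1,518.03 → $1,518; Haddad 1,044.97 → $1,045.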